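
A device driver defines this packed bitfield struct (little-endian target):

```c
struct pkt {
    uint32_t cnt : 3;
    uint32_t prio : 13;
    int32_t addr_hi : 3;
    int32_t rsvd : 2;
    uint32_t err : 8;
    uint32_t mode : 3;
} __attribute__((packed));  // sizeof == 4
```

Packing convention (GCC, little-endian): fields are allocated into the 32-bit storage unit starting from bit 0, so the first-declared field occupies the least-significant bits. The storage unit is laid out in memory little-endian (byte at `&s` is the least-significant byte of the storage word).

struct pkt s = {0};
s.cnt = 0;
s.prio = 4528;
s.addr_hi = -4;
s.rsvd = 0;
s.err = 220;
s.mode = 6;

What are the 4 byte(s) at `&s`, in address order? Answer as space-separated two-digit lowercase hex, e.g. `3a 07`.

80 8d 84 db

cnt:3 = 0 → 0x0 << 0 → word 0x00000000
prio:13 = 4528 → 0x11b0 << 3 → word 0x00008d80
addr_hi:3 = -4 → 0x4 << 16 → word 0x00048d80
rsvd:2 = 0 → 0x0 << 19 → word 0x00048d80
err:8 = 220 → 0xdc << 21 → word 0x1b848d80
mode:3 = 6 → 0x6 << 29 → word 0xdb848d80
word = 0xdb848d80 → little-endian bytes:
  [0]=0x80  [1]=0x8d  [2]=0x84  [3]=0xdb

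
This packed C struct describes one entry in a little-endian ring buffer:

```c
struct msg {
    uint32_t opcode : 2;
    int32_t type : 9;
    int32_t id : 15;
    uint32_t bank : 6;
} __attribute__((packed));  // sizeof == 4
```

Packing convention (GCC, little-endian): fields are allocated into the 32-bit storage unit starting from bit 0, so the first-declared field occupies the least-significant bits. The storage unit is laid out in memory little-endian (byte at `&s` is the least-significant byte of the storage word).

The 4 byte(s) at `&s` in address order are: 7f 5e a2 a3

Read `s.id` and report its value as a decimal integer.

[0]=0x7f [1]=0x5e [2]=0xa2 [3]=0xa3 (little-endian) → word 0xa3a25e7f
opcode:2 @ bit 0 → (0xa3a25e7f>>0)&0x3 = 0x3
type:9 @ bit 2 → (0xa3a25e7f>>2)&0x1ff = 0x19f
id:15 @ bit 11 → (0xa3a25e7f>>11)&0x7fff = 0x744b  ←
bank:6 @ bit 26 → (0xa3a25e7f>>26)&0x3f = 0x28
id signed 15b, MSB=1: 29771 - 32768 = -2997

-2997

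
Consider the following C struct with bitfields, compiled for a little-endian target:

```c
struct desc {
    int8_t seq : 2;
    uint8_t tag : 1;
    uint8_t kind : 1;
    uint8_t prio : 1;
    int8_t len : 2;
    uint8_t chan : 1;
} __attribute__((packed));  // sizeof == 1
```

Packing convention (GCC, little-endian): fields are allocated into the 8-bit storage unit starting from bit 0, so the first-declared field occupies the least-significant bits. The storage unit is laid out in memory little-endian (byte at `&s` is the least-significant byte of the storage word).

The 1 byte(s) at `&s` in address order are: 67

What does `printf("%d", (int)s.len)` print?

[0]=0x67 (little-endian) → word 0x67
seq [0+:2] = (word>>0) & 0x3 = 3
tag [2+:1] = (word>>2) & 0x1 = 1
kind [3+:1] = (word>>3) & 0x1 = 0
prio [4+:1] = (word>>4) & 0x1 = 0
len [5+:2] = (word>>5) & 0x3 = 3  ←
chan [7+:1] = (word>>7) & 0x1 = 0
len signed 2b, MSB=1: 3 - 4 = -1

-1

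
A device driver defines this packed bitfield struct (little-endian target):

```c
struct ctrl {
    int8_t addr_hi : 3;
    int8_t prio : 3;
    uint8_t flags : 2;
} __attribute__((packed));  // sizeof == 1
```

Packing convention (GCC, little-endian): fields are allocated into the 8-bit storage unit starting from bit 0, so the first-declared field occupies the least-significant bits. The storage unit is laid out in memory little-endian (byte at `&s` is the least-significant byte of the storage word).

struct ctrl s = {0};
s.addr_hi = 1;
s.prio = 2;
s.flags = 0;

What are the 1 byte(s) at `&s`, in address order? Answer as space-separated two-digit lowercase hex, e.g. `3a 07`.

11

[0+:3] addr_hi=1 & 0x7 = 0x1; word=0x01
[3+:3] prio=2 & 0x7 = 0x2; word=0x11
[6+:2] flags=0 & 0x3 = 0x0; word=0x11
word = 0x11 → little-endian bytes:
  [0]=0x11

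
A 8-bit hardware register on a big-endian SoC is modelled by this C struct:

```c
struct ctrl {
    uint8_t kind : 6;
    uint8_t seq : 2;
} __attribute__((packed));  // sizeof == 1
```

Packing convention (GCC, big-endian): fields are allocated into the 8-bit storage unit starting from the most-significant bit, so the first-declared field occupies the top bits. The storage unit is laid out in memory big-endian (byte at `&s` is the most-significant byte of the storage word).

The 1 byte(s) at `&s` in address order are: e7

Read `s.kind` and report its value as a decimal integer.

[0]=0xe7 (big-endian) → word 0xe7
kind:6 @ bit 2 → (0xe7>>2)&0x3f = 0x39  ←
seq:2 @ bit 0 → (0xe7>>0)&0x3 = 0x3

57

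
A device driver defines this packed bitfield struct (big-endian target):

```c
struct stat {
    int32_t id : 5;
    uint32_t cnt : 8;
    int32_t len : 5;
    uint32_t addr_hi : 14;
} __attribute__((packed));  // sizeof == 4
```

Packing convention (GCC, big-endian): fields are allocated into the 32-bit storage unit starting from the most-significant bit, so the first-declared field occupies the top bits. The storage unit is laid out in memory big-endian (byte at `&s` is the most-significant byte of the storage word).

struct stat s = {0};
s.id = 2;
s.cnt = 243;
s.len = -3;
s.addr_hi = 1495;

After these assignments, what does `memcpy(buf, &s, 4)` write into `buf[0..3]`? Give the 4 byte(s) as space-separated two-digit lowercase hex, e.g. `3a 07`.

[27+:5] id=2 & 0x1f = 0x2; word=0x10000000
[19+:8] cnt=243 & 0xff = 0xf3; word=0x17980000
[14+:5] len=-3 & 0x1f = 0x1d; word=0x179f4000
[0+:14] addr_hi=1495 & 0x3fff = 0x5d7; word=0x179f45d7
word = 0x179f45d7 → big-endian bytes:
  [0]=0x17  [1]=0x9f  [2]=0x45  [3]=0xd7

17 9f 45 d7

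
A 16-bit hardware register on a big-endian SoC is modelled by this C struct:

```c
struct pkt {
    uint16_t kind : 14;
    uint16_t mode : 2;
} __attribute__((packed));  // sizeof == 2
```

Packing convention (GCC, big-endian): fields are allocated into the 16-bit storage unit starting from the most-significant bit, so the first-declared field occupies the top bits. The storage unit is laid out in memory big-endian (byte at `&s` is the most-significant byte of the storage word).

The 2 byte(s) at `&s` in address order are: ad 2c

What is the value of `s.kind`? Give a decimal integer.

[0]=0xad [1]=0x2c (big-endian) → word 0xad2c
kind [2+:14] = (word>>2) & 0x3fff = 11083  ←
mode [0+:2] = (word>>0) & 0x3 = 0

11083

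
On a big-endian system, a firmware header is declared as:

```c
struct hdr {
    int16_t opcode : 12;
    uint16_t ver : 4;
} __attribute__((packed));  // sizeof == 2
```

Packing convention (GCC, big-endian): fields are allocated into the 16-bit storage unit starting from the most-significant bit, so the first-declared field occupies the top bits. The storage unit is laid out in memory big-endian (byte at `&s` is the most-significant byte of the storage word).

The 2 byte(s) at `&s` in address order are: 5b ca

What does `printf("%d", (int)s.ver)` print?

10

[0]=0x5b [1]=0xca (big-endian) → word 0x5bca
opcode:12 @ bit 4 → (0x5bca>>4)&0xfff = 0x5bc
ver:4 @ bit 0 → (0x5bca>>0)&0xf = 0xa  ←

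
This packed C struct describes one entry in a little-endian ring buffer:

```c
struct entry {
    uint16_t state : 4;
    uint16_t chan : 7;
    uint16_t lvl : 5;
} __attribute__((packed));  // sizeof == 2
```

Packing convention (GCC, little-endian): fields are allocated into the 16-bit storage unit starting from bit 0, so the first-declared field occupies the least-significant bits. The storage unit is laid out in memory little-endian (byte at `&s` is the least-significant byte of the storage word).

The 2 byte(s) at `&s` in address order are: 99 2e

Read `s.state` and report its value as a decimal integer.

[0]=0x99 [1]=0x2e (little-endian) → word 0x2e99
state:4 @ bit 0 → (0x2e99>>0)&0xf = 0x9  ←
chan:7 @ bit 4 → (0x2e99>>4)&0x7f = 0x69
lvl:5 @ bit 11 → (0x2e99>>11)&0x1f = 0x5

9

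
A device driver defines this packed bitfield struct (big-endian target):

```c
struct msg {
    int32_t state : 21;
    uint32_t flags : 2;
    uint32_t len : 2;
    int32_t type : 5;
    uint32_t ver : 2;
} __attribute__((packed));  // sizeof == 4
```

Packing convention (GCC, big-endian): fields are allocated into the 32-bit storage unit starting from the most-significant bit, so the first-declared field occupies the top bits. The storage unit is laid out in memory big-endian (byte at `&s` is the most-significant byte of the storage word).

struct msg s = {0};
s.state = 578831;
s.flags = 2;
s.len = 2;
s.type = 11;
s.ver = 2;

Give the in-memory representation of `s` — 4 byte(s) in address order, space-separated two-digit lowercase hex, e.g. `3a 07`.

46 a8 7d 2e

state (21b) val=578831 bits=0x8d50f at bit 11: 0x46a87800
flags (2b) val=2 bits=0x2 at bit 9: 0x46a87c00
len (2b) val=2 bits=0x2 at bit 7: 0x46a87d00
type (5b) val=11 bits=0xb at bit 2: 0x46a87d2c
ver (2b) val=2 bits=0x2 at bit 0: 0x46a87d2e
word = 0x46a87d2e → big-endian bytes:
  [0]=0x46  [1]=0xa8  [2]=0x7d  [3]=0x2e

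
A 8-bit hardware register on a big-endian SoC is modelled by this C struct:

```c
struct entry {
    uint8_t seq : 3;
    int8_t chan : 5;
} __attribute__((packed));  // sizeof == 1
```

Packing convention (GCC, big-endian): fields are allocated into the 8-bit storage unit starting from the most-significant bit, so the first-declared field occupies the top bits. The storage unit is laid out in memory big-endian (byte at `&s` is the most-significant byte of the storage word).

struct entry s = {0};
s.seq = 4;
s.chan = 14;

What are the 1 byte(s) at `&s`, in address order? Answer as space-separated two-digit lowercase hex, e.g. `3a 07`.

seq:3 = 4 → 0x4 << 5 → word 0x80
chan:5 = 14 → 0xe << 0 → word 0x8e
word = 0x8e → big-endian bytes:
  [0]=0x8e

8e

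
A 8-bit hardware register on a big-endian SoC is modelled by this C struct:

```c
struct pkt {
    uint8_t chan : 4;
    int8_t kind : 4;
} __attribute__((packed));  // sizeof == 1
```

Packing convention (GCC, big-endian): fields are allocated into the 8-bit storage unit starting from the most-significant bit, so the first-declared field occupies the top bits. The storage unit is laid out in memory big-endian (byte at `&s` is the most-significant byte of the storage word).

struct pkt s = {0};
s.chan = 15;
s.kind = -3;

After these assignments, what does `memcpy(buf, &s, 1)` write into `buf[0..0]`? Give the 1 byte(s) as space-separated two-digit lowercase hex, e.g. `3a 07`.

fd

chan:4 = 15 → 0xf << 4 → word 0xf0
kind:4 = -3 → 0xd << 0 → word 0xfd
word = 0xfd → big-endian bytes:
  [0]=0xfd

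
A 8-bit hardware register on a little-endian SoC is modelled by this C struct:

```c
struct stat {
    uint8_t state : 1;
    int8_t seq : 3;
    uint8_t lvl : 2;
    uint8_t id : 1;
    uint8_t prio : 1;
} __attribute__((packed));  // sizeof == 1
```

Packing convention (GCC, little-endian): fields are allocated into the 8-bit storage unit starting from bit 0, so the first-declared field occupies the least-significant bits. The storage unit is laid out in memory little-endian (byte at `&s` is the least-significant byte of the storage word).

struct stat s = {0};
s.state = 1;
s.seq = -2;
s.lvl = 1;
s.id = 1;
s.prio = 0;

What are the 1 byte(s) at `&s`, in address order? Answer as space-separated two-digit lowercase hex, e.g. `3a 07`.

5d

state (1b) val=1 bits=0x1 at bit 0: 0x01
seq (3b) val=-2 bits=0x6 at bit 1: 0x0d
lvl (2b) val=1 bits=0x1 at bit 4: 0x1d
id (1b) val=1 bits=0x1 at bit 6: 0x5d
prio (1b) val=0 bits=0x0 at bit 7: 0x5d
word = 0x5d → little-endian bytes:
  [0]=0x5d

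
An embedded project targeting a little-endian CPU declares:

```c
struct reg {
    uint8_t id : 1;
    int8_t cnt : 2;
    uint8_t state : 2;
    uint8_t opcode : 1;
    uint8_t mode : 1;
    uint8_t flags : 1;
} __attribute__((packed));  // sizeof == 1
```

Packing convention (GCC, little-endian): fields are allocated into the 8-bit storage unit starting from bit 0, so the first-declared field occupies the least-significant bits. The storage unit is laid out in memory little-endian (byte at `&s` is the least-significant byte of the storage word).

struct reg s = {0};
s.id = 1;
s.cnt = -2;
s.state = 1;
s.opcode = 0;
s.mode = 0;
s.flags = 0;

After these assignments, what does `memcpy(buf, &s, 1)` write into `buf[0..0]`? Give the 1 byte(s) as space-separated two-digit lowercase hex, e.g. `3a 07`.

[0+:1] id=1 & 0x1 = 0x1; word=0x01
[1+:2] cnt=-2 & 0x3 = 0x2; word=0x05
[3+:2] state=1 & 0x3 = 0x1; word=0x0d
[5+:1] opcode=0 & 0x1 = 0x0; word=0x0d
[6+:1] mode=0 & 0x1 = 0x0; word=0x0d
[7+:1] flags=0 & 0x1 = 0x0; word=0x0d
word = 0x0d → little-endian bytes:
  [0]=0x0d

0d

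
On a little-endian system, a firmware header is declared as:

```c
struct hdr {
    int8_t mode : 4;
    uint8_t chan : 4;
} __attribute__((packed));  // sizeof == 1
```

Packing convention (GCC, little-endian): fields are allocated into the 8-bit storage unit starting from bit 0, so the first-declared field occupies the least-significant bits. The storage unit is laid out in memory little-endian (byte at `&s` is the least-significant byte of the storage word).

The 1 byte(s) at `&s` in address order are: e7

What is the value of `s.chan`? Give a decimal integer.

14

[0]=0xe7 (little-endian) → word 0xe7
mode:4 @ bit 0 → (0xe7>>0)&0xf = 0x7
chan:4 @ bit 4 → (0xe7>>4)&0xf = 0xe  ←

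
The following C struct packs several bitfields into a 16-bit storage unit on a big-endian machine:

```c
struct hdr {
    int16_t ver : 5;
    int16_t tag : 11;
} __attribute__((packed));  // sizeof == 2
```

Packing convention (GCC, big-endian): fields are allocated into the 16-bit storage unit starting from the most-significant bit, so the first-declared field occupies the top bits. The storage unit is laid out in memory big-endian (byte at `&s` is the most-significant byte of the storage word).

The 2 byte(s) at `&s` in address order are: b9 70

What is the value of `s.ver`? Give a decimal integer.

[0]=0xb9 [1]=0x70 (big-endian) → word 0xb970
ver:5 @ bit 11 → (0xb970>>11)&0x1f = 0x17  ←
tag:11 @ bit 0 → (0xb970>>0)&0x7ff = 0x170
ver signed 5b, MSB=1: 23 - 32 = -9

-9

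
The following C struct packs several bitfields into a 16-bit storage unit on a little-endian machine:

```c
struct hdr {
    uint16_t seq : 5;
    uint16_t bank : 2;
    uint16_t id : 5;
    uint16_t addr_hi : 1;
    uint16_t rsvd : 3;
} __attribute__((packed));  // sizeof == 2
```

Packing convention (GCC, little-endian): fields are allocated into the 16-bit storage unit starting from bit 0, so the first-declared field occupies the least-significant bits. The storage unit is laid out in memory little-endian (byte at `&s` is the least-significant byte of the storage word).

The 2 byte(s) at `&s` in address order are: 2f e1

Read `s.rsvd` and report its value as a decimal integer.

7

[0]=0x2f [1]=0xe1 (little-endian) → word 0xe12f
seq:5 @ bit 0 → (0xe12f>>0)&0x1f = 0xf
bank:2 @ bit 5 → (0xe12f>>5)&0x3 = 0x1
id:5 @ bit 7 → (0xe12f>>7)&0x1f = 0x2
addr_hi:1 @ bit 12 → (0xe12f>>12)&0x1 = 0x0
rsvd:3 @ bit 13 → (0xe12f>>13)&0x7 = 0x7  ←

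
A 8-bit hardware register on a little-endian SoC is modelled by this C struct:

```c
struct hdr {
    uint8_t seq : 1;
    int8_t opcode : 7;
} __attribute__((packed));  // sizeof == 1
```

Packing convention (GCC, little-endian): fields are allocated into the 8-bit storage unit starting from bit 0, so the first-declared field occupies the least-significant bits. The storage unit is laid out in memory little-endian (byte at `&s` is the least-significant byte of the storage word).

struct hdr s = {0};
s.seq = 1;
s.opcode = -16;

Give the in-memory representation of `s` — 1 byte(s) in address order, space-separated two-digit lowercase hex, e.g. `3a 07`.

e1

seq (1b) val=1 bits=0x1 at bit 0: 0x01
opcode (7b) val=-16 bits=0x70 at bit 1: 0xe1
word = 0xe1 → little-endian bytes:
  [0]=0xe1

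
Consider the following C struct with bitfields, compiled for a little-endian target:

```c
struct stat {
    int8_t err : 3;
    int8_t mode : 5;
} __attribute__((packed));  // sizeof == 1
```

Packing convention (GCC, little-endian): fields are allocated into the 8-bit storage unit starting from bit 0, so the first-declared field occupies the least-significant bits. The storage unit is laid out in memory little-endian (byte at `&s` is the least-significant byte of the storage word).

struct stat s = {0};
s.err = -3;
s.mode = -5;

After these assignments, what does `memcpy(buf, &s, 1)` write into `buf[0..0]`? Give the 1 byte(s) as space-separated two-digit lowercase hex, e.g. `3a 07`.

dd

err (3b) val=-3 bits=0x5 at bit 0: 0x05
mode (5b) val=-5 bits=0x1b at bit 3: 0xdd
word = 0xdd → little-endian bytes:
  [0]=0xdd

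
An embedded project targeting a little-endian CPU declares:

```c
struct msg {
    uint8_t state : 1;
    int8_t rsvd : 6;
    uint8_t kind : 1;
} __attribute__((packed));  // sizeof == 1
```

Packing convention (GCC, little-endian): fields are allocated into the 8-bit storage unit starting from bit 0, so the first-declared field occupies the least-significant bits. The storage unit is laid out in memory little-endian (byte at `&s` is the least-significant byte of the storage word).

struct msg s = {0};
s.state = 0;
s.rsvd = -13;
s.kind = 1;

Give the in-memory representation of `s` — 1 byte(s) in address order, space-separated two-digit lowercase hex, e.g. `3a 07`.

[0+:1] state=0 & 0x1 = 0x0; word=0x00
[1+:6] rsvd=-13 & 0x3f = 0x33; word=0x66
[7+:1] kind=1 & 0x1 = 0x1; word=0xe6
word = 0xe6 → little-endian bytes:
  [0]=0xe6

e6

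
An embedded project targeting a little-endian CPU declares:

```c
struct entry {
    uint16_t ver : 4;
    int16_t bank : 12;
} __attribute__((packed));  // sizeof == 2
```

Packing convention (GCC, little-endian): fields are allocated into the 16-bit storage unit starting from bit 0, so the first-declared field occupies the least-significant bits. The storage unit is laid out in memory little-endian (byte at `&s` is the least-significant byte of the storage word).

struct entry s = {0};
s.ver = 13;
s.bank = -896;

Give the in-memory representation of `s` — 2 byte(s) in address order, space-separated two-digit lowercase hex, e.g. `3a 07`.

0d c8

ver (4b) val=13 bits=0xd at bit 0: 0x000d
bank (12b) val=-896 bits=0xc80 at bit 4: 0xc80d
word = 0xc80d → little-endian bytes:
  [0]=0x0d  [1]=0xc8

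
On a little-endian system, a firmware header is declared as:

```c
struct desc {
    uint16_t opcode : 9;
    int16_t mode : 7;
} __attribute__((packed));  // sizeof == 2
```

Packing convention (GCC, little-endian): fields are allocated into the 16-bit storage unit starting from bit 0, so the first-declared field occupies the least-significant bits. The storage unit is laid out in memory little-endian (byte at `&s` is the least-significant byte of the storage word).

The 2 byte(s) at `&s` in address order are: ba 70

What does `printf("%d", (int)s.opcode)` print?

186

[0]=0xba [1]=0x70 (little-endian) → word 0x70ba
opcode:9 @ bit 0 → (0x70ba>>0)&0x1ff = 0xba  ←
mode:7 @ bit 9 → (0x70ba>>9)&0x7f = 0x38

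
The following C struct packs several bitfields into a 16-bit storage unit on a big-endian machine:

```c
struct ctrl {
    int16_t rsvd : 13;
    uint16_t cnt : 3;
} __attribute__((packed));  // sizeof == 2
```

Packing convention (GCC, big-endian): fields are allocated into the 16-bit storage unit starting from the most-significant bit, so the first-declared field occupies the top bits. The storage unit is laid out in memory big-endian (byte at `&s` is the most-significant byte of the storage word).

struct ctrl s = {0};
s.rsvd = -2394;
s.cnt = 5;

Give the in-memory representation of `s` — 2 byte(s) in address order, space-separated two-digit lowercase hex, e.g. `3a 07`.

[3+:13] rsvd=-2394 & 0x1fff = 0x16a6; word=0xb530
[0+:3] cnt=5 & 0x7 = 0x5; word=0xb535
word = 0xb535 → big-endian bytes:
  [0]=0xb5  [1]=0x35

b5 35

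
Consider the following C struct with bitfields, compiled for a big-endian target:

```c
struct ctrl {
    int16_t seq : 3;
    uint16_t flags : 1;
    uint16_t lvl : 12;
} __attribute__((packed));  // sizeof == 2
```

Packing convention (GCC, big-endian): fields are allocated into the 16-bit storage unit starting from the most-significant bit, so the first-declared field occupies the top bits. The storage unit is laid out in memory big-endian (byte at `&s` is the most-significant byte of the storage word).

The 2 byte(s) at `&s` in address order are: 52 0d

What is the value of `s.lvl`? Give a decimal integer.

525

[0]=0x52 [1]=0x0d (big-endian) → word 0x520d
seq:3 @ bit 13 → (0x520d>>13)&0x7 = 0x2
flags:1 @ bit 12 → (0x520d>>12)&0x1 = 0x1
lvl:12 @ bit 0 → (0x520d>>0)&0xfff = 0x20d  ←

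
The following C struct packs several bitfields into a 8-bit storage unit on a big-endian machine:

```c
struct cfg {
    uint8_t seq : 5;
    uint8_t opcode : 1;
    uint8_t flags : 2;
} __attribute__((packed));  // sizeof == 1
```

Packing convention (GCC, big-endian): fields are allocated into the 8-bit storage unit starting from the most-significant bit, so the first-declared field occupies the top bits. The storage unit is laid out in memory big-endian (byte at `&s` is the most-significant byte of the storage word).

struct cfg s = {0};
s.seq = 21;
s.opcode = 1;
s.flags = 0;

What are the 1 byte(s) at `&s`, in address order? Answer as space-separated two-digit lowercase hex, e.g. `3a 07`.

ac

seq (5b) val=21 bits=0x15 at bit 3: 0xa8
opcode (1b) val=1 bits=0x1 at bit 2: 0xac
flags (2b) val=0 bits=0x0 at bit 0: 0xac
word = 0xac → big-endian bytes:
  [0]=0xac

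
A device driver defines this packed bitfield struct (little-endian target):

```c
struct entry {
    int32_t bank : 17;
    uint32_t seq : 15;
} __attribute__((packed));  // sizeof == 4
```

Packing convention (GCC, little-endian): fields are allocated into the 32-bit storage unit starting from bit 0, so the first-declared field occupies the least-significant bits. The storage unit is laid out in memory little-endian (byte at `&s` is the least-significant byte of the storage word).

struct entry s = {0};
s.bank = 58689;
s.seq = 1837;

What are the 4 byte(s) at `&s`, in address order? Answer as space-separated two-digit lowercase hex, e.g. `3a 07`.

41 e5 5a 0e

[0+:17] bank=58689 & 0x1ffff = 0xe541; word=0x0000e541
[17+:15] seq=1837 & 0x7fff = 0x72d; word=0x0e5ae541
word = 0x0e5ae541 → little-endian bytes:
  [0]=0x41  [1]=0xe5  [2]=0x5a  [3]=0x0e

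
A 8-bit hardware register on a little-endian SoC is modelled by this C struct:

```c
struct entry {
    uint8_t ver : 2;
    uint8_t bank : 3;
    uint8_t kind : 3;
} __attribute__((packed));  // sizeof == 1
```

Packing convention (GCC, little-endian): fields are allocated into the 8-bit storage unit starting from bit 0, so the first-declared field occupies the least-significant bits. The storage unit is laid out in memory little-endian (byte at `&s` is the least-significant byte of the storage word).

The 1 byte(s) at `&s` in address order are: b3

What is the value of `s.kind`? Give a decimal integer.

5

[0]=0xb3 (little-endian) → word 0xb3
ver:2 @ bit 0 → (0xb3>>0)&0x3 = 0x3
bank:3 @ bit 2 → (0xb3>>2)&0x7 = 0x4
kind:3 @ bit 5 → (0xb3>>5)&0x7 = 0x5  ←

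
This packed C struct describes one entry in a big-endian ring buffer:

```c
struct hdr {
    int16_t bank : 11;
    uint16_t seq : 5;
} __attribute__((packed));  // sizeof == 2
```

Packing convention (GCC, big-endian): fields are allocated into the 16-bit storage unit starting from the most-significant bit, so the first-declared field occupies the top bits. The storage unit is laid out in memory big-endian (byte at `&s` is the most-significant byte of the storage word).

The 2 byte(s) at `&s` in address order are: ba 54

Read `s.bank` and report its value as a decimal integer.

-558

[0]=0xba [1]=0x54 (big-endian) → word 0xba54
bank [5+:11] = (word>>5) & 0x7ff = 1490  ←
seq [0+:5] = (word>>0) & 0x1f = 20
bank signed 11b, MSB=1: 1490 - 2048 = -558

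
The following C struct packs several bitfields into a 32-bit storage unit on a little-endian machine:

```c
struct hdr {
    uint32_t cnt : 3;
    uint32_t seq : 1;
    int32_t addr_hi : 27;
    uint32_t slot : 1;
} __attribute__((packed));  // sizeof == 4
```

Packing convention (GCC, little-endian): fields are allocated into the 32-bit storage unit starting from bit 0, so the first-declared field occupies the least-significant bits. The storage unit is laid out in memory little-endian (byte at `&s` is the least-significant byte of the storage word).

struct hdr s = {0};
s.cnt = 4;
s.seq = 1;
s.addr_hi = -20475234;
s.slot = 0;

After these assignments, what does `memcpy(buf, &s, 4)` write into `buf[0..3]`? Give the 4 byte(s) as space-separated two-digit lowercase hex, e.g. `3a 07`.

cnt:3 = 4 → 0x4 << 0 → word 0x00000004
seq:1 = 1 → 0x1 << 3 → word 0x0000000c
addr_hi:27 = -20475234 → 0x6c7929e << 4 → word 0x6c7929ec
slot:1 = 0 → 0x0 << 31 → word 0x6c7929ec
word = 0x6c7929ec → little-endian bytes:
  [0]=0xec  [1]=0x29  [2]=0x79  [3]=0x6c

ec 29 79 6c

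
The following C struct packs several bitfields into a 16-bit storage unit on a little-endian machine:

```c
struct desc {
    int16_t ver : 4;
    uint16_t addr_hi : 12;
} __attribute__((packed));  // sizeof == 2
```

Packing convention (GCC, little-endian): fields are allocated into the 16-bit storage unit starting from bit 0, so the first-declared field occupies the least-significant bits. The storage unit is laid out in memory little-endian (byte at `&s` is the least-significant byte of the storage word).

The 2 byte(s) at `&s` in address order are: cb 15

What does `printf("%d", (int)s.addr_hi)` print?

[0]=0xcb [1]=0x15 (little-endian) → word 0x15cb
ver:4 @ bit 0 → (0x15cb>>0)&0xf = 0xb
addr_hi:12 @ bit 4 → (0x15cb>>4)&0xfff = 0x15c  ←

348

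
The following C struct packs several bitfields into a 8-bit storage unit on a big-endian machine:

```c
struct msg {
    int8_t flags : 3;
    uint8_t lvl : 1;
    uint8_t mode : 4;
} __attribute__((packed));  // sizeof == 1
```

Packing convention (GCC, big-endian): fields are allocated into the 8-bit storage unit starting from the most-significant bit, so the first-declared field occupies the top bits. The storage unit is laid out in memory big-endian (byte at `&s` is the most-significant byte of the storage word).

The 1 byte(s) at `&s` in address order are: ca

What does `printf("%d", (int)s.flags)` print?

-2

[0]=0xca (big-endian) → word 0xca
flags [5+:3] = (word>>5) & 0x7 = 6  ←
lvl [4+:1] = (word>>4) & 0x1 = 0
mode [0+:4] = (word>>0) & 0xf = 10
flags signed 3b, MSB=1: 6 - 8 = -2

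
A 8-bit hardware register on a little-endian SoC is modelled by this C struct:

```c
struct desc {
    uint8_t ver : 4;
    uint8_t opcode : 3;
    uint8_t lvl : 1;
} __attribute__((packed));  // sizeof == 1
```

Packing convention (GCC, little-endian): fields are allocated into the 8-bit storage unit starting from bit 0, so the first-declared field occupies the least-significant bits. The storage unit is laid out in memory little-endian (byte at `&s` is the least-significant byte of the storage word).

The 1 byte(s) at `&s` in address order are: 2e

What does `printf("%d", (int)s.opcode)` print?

[0]=0x2e (little-endian) → word 0x2e
ver:4 @ bit 0 → (0x2e>>0)&0xf = 0xe
opcode:3 @ bit 4 → (0x2e>>4)&0x7 = 0x2  ←
lvl:1 @ bit 7 → (0x2e>>7)&0x1 = 0x0

2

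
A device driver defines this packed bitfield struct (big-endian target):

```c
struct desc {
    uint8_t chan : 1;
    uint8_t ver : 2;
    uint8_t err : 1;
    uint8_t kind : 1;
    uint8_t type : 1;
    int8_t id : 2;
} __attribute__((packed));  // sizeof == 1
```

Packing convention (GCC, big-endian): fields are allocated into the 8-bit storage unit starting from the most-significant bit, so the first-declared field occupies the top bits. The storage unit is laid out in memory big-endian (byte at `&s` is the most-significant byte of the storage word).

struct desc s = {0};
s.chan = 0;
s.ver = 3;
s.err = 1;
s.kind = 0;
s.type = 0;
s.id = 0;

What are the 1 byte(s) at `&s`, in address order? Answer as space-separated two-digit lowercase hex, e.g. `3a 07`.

70

[7+:1] chan=0 & 0x1 = 0x0; word=0x00
[5+:2] ver=3 & 0x3 = 0x3; word=0x60
[4+:1] err=1 & 0x1 = 0x1; word=0x70
[3+:1] kind=0 & 0x1 = 0x0; word=0x70
[2+:1] type=0 & 0x1 = 0x0; word=0x70
[0+:2] id=0 & 0x3 = 0x0; word=0x70
word = 0x70 → big-endian bytes:
  [0]=0x70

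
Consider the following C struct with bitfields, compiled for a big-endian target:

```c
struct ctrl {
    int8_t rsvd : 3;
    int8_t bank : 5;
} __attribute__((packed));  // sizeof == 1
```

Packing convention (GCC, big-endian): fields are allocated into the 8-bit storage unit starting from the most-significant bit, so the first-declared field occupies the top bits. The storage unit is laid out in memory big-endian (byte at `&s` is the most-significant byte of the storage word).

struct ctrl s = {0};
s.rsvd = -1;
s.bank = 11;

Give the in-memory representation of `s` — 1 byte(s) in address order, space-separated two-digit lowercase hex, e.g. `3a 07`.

[5+:3] rsvd=-1 & 0x7 = 0x7; word=0xe0
[0+:5] bank=11 & 0x1f = 0xb; word=0xeb
word = 0xeb → big-endian bytes:
  [0]=0xeb

eb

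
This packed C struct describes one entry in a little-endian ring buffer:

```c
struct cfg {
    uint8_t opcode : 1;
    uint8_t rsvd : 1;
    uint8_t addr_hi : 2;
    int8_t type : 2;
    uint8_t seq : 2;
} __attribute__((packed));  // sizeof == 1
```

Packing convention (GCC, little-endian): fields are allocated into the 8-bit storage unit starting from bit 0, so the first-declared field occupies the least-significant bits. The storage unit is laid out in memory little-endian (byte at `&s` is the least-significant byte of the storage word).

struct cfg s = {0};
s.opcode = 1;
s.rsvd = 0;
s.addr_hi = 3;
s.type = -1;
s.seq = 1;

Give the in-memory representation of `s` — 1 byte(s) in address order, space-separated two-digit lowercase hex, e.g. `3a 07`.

7d

[0+:1] opcode=1 & 0x1 = 0x1; word=0x01
[1+:1] rsvd=0 & 0x1 = 0x0; word=0x01
[2+:2] addr_hi=3 & 0x3 = 0x3; word=0x0d
[4+:2] type=-1 & 0x3 = 0x3; word=0x3d
[6+:2] seq=1 & 0x3 = 0x1; word=0x7d
word = 0x7d → little-endian bytes:
  [0]=0x7d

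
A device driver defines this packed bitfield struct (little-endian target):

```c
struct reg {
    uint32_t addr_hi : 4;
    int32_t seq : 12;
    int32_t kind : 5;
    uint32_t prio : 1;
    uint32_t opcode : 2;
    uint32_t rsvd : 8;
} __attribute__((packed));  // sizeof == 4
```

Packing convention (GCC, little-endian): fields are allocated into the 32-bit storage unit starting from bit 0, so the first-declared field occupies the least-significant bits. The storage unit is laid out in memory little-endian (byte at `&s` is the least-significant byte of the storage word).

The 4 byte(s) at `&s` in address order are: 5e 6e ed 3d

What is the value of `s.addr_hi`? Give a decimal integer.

[0]=0x5e [1]=0x6e [2]=0xed [3]=0x3d (little-endian) → word 0x3ded6e5e
addr_hi [0+:4] = (word>>0) & 0xf = 14  ←
seq [4+:12] = (word>>4) & 0xfff = 1765
kind [16+:5] = (word>>16) & 0x1f = 13
prio [21+:1] = (word>>21) & 0x1 = 1
opcode [22+:2] = (word>>22) & 0x3 = 3
rsvd [24+:8] = (word>>24) & 0xff = 61

14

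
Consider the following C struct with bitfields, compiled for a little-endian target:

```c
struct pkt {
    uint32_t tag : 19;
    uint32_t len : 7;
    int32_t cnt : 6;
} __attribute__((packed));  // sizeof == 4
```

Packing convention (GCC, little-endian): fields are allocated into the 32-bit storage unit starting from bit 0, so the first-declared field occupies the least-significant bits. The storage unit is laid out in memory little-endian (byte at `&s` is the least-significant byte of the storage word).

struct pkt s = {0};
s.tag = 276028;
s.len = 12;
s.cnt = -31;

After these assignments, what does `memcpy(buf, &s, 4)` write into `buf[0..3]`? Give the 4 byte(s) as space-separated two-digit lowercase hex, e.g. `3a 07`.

3c 36 64 84

tag:19 = 276028 → 0x4363c << 0 → word 0x0004363c
len:7 = 12 → 0xc << 19 → word 0x0064363c
cnt:6 = -31 → 0x21 << 26 → word 0x8464363c
word = 0x8464363c → little-endian bytes:
  [0]=0x3c  [1]=0x36  [2]=0x64  [3]=0x84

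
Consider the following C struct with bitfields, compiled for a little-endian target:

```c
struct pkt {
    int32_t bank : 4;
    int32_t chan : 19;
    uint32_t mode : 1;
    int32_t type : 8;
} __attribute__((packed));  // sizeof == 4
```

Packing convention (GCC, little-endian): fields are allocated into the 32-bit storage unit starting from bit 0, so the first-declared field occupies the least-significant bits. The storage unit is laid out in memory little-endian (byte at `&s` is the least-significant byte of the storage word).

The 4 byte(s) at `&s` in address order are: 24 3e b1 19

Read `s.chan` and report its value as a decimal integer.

201698

[0]=0x24 [1]=0x3e [2]=0xb1 [3]=0x19 (little-endian) → word 0x19b13e24
bank [0+:4] = (word>>0) & 0xf = 4
chan [4+:19] = (word>>4) & 0x7ffff = 201698  ←
mode [23+:1] = (word>>23) & 0x1 = 1
type [24+:8] = (word>>24) & 0xff = 25
chan signed 19b, MSB=0: value = 201698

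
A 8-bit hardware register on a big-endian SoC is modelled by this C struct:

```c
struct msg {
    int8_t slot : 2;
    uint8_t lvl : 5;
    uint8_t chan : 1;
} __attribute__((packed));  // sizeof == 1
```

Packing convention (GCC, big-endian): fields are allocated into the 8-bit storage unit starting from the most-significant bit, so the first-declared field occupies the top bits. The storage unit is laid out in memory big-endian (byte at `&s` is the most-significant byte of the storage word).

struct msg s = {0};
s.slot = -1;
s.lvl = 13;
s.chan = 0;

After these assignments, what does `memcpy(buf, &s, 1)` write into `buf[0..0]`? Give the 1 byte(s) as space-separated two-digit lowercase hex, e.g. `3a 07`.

da

[6+:2] slot=-1 & 0x3 = 0x3; word=0xc0
[1+:5] lvl=13 & 0x1f = 0xd; word=0xda
[0+:1] chan=0 & 0x1 = 0x0; word=0xda
word = 0xda → big-endian bytes:
  [0]=0xda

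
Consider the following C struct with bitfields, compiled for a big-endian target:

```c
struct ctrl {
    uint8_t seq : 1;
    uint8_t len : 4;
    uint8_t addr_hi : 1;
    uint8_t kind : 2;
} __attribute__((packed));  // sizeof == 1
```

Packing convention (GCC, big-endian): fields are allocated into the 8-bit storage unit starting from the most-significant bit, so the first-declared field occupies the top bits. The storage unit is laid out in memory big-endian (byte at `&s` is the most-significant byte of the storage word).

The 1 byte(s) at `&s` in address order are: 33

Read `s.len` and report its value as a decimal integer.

[0]=0x33 (big-endian) → word 0x33
seq [7+:1] = (word>>7) & 0x1 = 0
len [3+:4] = (word>>3) & 0xf = 6  ←
addr_hi [2+:1] = (word>>2) & 0x1 = 0
kind [0+:2] = (word>>0) & 0x3 = 3

6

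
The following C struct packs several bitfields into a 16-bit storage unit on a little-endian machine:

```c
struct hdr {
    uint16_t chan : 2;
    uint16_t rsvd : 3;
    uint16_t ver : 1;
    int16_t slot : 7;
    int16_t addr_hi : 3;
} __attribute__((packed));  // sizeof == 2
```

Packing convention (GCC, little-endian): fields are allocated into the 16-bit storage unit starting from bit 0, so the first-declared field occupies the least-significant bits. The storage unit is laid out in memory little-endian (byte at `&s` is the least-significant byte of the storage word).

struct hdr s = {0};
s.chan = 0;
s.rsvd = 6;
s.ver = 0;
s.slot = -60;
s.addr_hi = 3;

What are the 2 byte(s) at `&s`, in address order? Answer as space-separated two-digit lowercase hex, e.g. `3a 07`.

chan (2b) val=0 bits=0x0 at bit 0: 0x0000
rsvd (3b) val=6 bits=0x6 at bit 2: 0x0018
ver (1b) val=0 bits=0x0 at bit 5: 0x0018
slot (7b) val=-60 bits=0x44 at bit 6: 0x1118
addr_hi (3b) val=3 bits=0x3 at bit 13: 0x7118
word = 0x7118 → little-endian bytes:
  [0]=0x18  [1]=0x71

18 71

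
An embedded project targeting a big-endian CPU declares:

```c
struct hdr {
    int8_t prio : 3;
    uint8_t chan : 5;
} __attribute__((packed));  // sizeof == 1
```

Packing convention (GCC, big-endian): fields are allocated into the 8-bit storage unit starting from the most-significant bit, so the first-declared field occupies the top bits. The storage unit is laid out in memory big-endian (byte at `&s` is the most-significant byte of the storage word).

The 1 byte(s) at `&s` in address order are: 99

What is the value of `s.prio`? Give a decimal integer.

[0]=0x99 (big-endian) → word 0x99
prio [5+:3] = (word>>5) & 0x7 = 4  ←
chan [0+:5] = (word>>0) & 0x1f = 25
prio signed 3b, MSB=1: 4 - 8 = -4

-4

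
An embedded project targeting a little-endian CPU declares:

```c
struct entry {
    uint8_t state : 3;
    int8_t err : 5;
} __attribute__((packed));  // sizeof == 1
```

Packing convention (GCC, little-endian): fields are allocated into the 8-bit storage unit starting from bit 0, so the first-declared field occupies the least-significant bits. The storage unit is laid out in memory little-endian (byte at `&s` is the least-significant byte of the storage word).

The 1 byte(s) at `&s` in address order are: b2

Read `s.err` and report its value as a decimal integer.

[0]=0xb2 (little-endian) → word 0xb2
state:3 @ bit 0 → (0xb2>>0)&0x7 = 0x2
err:5 @ bit 3 → (0xb2>>3)&0x1f = 0x16  ←
err signed 5b, MSB=1: 22 - 32 = -10

-10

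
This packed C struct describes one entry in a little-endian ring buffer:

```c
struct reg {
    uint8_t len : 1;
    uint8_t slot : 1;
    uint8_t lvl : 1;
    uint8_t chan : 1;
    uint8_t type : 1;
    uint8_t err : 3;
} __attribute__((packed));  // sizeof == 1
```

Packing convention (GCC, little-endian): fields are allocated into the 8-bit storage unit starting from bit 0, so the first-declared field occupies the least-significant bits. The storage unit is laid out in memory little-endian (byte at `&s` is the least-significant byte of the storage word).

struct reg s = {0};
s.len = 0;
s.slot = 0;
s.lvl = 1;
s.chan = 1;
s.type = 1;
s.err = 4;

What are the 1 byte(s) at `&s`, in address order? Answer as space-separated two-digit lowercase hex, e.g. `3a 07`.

9c

len (1b) val=0 bits=0x0 at bit 0: 0x00
slot (1b) val=0 bits=0x0 at bit 1: 0x00
lvl (1b) val=1 bits=0x1 at bit 2: 0x04
chan (1b) val=1 bits=0x1 at bit 3: 0x0c
type (1b) val=1 bits=0x1 at bit 4: 0x1c
err (3b) val=4 bits=0x4 at bit 5: 0x9c
word = 0x9c → little-endian bytes:
  [0]=0x9c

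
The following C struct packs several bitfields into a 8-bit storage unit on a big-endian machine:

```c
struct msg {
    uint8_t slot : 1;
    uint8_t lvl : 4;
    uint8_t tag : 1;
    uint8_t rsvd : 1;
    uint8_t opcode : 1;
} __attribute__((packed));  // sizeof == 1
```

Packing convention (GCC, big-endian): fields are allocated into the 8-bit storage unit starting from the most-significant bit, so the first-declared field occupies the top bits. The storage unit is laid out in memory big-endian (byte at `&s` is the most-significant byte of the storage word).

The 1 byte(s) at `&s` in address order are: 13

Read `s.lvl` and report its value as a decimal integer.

[0]=0x13 (big-endian) → word 0x13
slot:1 @ bit 7 → (0x13>>7)&0x1 = 0x0
lvl:4 @ bit 3 → (0x13>>3)&0xf = 0x2  ←
tag:1 @ bit 2 → (0x13>>2)&0x1 = 0x0
rsvd:1 @ bit 1 → (0x13>>1)&0x1 = 0x1
opcode:1 @ bit 0 → (0x13>>0)&0x1 = 0x1

2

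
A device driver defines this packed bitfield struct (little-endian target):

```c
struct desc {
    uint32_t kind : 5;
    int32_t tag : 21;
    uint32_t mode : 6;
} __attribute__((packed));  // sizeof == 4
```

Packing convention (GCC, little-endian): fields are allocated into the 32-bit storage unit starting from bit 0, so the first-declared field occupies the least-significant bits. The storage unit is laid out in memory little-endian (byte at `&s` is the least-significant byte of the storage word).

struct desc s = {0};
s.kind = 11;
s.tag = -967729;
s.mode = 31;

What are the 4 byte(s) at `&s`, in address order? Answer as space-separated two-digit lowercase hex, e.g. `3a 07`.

[0+:5] kind=11 & 0x1f = 0xb; word=0x0000000b
[5+:21] tag=-967729 & 0x1fffff = 0x113bcf; word=0x022779eb
[26+:6] mode=31 & 0x3f = 0x1f; word=0x7e2779eb
word = 0x7e2779eb → little-endian bytes:
  [0]=0xeb  [1]=0x79  [2]=0x27  [3]=0x7e

eb 79 27 7e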